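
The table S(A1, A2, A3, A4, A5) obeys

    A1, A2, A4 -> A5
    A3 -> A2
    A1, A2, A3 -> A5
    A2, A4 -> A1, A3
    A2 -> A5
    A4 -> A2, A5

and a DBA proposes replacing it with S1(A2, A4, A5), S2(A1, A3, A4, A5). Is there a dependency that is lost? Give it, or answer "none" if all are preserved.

A3 -> A2

Check A3 → A2: no single fragment contains all of {A2, A3}, and the restricted closure of {A3} across the fragments never reaches {A2}.
A1, A2, A4 → A5 is preserved.
A1, A2, A3 → A5 is preserved.
A2, A4 → A1, A3 is preserved.
A2 → A5 is preserved.
A4 → A2, A5 is preserved.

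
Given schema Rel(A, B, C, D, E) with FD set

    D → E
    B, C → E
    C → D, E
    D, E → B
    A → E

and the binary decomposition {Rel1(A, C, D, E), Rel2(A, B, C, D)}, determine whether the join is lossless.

Common attributes: Rel1 ∩ Rel2 = {A, C, D}.
Closure of {A, C, D}: D → E applies, adding E; D, E → B applies, adding B. So (A, C, D)⁺ = {A, B, C, D, E}.
This closure contains every attribute of Rel1, so Rel1 ∩ Rel2 → Rel1. The join is lossless.

Yes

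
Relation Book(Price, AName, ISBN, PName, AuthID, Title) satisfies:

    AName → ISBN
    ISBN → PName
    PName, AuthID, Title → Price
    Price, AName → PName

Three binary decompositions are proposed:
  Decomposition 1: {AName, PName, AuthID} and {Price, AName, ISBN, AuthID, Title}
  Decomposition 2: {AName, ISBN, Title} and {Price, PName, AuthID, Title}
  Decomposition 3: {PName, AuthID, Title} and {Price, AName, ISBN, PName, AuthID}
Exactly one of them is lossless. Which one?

Decomposition 1: common = {AName, AuthID}, closure = {AName, ISBN, PName, AuthID} → lossless.
Decomposition 2: common = {Title}, closure = {Title} → lossy.
Decomposition 3: common = {PName, AuthID}, closure = {PName, AuthID} → lossy.

Decomposition 1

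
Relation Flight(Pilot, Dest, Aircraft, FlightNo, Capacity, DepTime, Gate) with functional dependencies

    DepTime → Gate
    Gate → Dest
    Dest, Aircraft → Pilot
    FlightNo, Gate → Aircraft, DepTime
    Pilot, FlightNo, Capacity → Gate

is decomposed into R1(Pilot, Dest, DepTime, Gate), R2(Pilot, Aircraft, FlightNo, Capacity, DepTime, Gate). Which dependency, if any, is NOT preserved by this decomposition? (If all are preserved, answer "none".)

Check Dest, Aircraft → Pilot: no single fragment contains all of {Pilot, Dest, Aircraft}, and the restricted closure of {Dest, Aircraft} across the fragments never reaches {Pilot}.
DepTime → Gate is preserved.
Gate → Dest is preserved.
FlightNo, Gate → Aircraft, DepTime is preserved.
Pilot, FlightNo, Capacity → Gate is preserved.

Dest, Aircraft → Pilot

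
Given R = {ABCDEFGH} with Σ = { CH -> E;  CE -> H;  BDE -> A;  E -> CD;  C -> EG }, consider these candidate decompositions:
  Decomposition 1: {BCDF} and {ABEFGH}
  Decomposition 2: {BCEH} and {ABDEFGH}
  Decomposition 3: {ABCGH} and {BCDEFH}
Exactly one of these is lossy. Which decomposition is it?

Decomposition 1: common = {BF}, closure = {BF} → lossy.
Decomposition 2: common = {BEH}, closure = {ABCDEGH} → lossless.
Decomposition 3: common = {BCH}, closure = {ABCDEGH} → lossless.

Decomposition 1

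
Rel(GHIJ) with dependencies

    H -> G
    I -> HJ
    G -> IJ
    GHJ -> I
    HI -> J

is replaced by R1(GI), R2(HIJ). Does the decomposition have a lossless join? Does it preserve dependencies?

Lossless test: (I)⁺ = {GHIJ}, which contains all of one fragment — lossless.
Dependency preservation: H → G; G → IJ; GHJ → I are not contained in any single fragment, but the restricted closure of each left-hand side across the fragments still reaches the right-hand side; the remaining FDs each lie inside some fragment. All dependencies are preserved.

lossless and dependency-preserving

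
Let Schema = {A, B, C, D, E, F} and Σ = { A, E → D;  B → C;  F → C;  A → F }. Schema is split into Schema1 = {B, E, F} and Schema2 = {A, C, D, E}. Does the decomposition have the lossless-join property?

No

Common attributes: Schema1 ∩ Schema2 = {E}.
No dependency enlarges {E}, so (E)⁺ = {E}.
The closure contains neither all of Schema1 = {B, E, F} nor all of Schema2 = {A, C, D, E}, so the common attributes are not a superkey of either fragment. The join is lossy.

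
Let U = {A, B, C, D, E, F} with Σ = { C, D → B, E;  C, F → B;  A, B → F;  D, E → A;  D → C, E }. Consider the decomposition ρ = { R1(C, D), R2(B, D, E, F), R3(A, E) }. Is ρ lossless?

Chase test. Columns are A, B, C, D, E, F; row i has aⱼ where attribute j ∈ Ri, else bᵢⱼ.
Initial tableau (one row per fragment):
  row 1: b11 b12 a3 a4 b15 b16
  row 2: b21 a2 b23 a4 a5 a6
  row 3: a1 b32 b33 b34 a5 b36
Rows 1 and 2 agree on D; apply D→C, E and equate their C, E entries.
Rows 1 and 2 agree on C, D; apply C, D→B, E and equate their B, E entries.
Rows 1 and 2 agree on D, E; apply D, E→A and equate their A entries.
Rows 1 and 2 agree on A, B; apply A, B→F and equate their F entries.
No row becomes fully distinguished — the join is lossy.

No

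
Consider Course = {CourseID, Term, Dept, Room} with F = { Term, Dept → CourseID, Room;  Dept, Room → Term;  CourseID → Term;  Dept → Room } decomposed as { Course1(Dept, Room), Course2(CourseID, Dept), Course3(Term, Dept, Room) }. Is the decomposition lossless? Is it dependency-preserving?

Lossless test (chase): Rows 1 and 3 agree on Dept, Room; apply Dept, Room→Term and equate their Term entries. Rows 1 and 2 agree on Dept; apply Dept→Room and equate their Room entries. Rows 1 and 3 agree on Term, Dept; apply Term, Dept→CourseID, Room and equate their CourseID, Room entries. Rows 1 and 2 agree on Dept, Room; apply Dept, Room→Term and equate their Term entries. Rows 1 and 2 agree on Term, Dept; apply Term, Dept→CourseID, Room and equate their CourseID, Room entries. Row 1 is now all distinguished symbols — the join is lossless.
Dependency preservation: the restricted closure of {CourseID} across the fragments never reaches {Term}, so CourseID → Term cannot be enforced without a join — not preserved.

lossless but not dependency-preserving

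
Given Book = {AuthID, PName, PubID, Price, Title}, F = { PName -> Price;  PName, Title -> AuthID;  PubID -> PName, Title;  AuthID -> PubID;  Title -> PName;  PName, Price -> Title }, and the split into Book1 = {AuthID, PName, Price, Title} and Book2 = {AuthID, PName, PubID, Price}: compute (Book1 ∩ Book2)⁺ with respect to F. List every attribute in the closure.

Book1 ∩ Book2 = {AuthID, PName, Price}.
AuthID → PubID applies, adding PubID
PName, Price → Title applies, adding Title
Closure: {AuthID, PName, PubID, Price, Title}.

AuthID, PName, PubID, Price, Title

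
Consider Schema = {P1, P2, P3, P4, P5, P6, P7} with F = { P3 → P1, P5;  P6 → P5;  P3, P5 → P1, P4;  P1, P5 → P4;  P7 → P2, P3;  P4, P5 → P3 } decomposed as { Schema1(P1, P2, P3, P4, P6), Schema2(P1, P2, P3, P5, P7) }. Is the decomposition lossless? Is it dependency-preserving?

lossy and not dependency-preserving

Lossless test: (P1, P2, P3)⁺ = {P1, P2, P3, P4, P5}, which is a superkey of neither fragment — lossy.
Dependency preservation: the restricted closure of {P6} across the fragments never reaches {P5}, so P6 → P5 cannot be enforced without a join — not preserved.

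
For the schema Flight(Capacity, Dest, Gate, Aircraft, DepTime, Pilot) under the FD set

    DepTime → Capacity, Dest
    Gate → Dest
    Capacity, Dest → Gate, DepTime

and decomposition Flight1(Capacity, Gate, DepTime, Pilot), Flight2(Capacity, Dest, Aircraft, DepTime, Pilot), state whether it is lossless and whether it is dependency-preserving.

Lossless test: (Capacity, DepTime, Pilot)⁺ = {Capacity, Dest, Gate, DepTime, Pilot}, which contains all of one fragment — lossless.
Dependency preservation: the restricted closure of {Gate} across the fragments never reaches {Dest}, so Gate → Dest cannot be enforced without a join — not preserved.

lossless but not dependency-preserving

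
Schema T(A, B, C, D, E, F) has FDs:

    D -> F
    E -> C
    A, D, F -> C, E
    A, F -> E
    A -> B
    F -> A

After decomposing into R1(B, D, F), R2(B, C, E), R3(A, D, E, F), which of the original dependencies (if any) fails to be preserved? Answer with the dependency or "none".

A -> B

Check A → B: no single fragment contains all of {A, B}, and the restricted closure of {A} across the fragments never reaches {B}.
D → F is preserved.
E → C is preserved.
A, D, F → C, E is preserved.
A, F → E is preserved.
F → A is preserved.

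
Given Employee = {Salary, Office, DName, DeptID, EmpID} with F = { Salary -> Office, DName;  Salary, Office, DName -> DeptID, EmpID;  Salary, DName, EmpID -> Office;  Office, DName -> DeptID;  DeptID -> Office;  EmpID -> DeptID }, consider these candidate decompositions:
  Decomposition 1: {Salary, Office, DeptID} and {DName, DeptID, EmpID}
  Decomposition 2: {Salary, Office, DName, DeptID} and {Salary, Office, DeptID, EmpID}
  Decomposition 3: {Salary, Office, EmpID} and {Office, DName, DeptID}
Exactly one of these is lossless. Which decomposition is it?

Decomposition 1: common = {DeptID}, closure = {Office, DeptID} → lossy.
Decomposition 2: common = {Salary, Office, DeptID}, closure = {Salary, Office, DName, DeptID, EmpID} → lossless.
Decomposition 3: common = {Office}, closure = {Office} → lossy.

Decomposition 2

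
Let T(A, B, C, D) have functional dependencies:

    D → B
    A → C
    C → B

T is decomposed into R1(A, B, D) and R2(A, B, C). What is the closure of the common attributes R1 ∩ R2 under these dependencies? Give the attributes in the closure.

A, B, C

R1 ∩ R2 = {A, B}.
A → C applies, adding C
Closure: {A, B, C}.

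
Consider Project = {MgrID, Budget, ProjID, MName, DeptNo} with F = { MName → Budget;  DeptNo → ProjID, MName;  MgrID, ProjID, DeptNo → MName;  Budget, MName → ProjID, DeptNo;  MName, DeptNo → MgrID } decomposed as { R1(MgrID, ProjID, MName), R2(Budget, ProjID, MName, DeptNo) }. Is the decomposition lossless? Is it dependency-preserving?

Lossless test: (ProjID, MName)⁺ = {MgrID, Budget, ProjID, MName, DeptNo}, which contains all of one fragment — lossless.
Dependency preservation: MgrID, ProjID, DeptNo → MName; MName, DeptNo → MgrID are not contained in any single fragment, but the restricted closure of each left-hand side across the fragments still reaches the right-hand side; the remaining FDs each lie inside some fragment. All dependencies are preserved.

lossless and dependency-preserving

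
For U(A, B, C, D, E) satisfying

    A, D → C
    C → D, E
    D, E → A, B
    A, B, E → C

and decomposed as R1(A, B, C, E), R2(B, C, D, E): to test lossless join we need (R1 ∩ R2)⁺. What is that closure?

R1 ∩ R2 = {B, C, E}.
C → D, E applies, adding D
D, E → A, B applies, adding A
Closure: {A, B, C, D, E}.

A, B, C, D, E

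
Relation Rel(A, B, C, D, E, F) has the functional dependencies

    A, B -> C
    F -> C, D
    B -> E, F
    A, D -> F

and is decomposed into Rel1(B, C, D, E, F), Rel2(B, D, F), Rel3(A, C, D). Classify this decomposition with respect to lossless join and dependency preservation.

lossy and not dependency-preserving

Lossless test (chase): Rows 1 and 2 agree on F; apply F→C, D and equate their C, D entries. Rows 1 and 2 agree on B; apply B→E, F and equate their E, F entries. No row becomes fully distinguished — the join is lossy.
Dependency preservation: the restricted closure of {A, D} across the fragments never reaches {F}, so A, D → F cannot be enforced without a join — not preserved.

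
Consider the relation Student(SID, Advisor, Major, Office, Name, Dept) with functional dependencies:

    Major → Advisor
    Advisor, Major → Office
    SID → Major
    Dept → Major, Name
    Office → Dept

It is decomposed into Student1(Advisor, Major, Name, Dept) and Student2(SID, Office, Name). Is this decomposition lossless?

Common attributes: Student1 ∩ Student2 = {Name}.
No dependency enlarges {Name}, so (Name)⁺ = {Name}.
The closure contains neither all of Student1 = {Advisor, Major, Name, Dept} nor all of Student2 = {SID, Office, Name}, so the common attributes are not a superkey of either fragment. The join is lossy.

No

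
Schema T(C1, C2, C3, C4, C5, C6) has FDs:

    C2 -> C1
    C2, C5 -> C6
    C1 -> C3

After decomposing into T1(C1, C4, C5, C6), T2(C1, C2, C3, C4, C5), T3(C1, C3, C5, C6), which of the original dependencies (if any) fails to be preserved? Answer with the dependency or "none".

C2, C5 -> C6

Check C2, C5 → C6: no single fragment contains all of {C2, C5, C6}, and the restricted closure of {C2, C5} across the fragments never reaches {C6}.
C2 → C1 is preserved.
C1 → C3 is preserved.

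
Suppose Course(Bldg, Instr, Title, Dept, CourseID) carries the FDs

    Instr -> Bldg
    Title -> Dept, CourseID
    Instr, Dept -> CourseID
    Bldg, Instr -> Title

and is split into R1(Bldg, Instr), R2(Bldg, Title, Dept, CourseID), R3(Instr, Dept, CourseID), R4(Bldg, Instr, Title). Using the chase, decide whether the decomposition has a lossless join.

Yes

Chase test. Columns are Bldg, Instr, Title, Dept, CourseID; row i has aⱼ where attribute j ∈ Ri, else bᵢⱼ.
Initial tableau (one row per fragment):
  row 1: a1 a2 b13 b14 b15
  row 2: a1 b22 a3 a4 a5
  row 3: b31 a2 b33 a4 a5
  row 4: a1 a2 a3 b44 b45
Rows 1 and 3 agree on Instr; apply Instr→Bldg and equate their Bldg entries.
Rows 2 and 4 agree on Title; apply Title→Dept, CourseID and equate their Dept, CourseID entries.
Rows 1 and 3 agree on Bldg, Instr; apply Bldg, Instr→Title and equate their Title entries.
Rows 1 and 4 agree on Bldg, Instr; apply Bldg, Instr→Title and equate their Title entries.
Rows 1 and 2 agree on Title; apply Title→Dept, CourseID and equate their Dept, CourseID entries.
Row 1 is now all distinguished symbols — the join is lossless.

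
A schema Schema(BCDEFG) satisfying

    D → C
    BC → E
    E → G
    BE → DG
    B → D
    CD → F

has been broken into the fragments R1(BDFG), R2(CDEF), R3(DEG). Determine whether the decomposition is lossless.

No

Chase test. Columns are BCDEFG; row i has aⱼ where attribute j ∈ Ri, else bᵢⱼ.
Initial tableau (one row per fragment):
  row 1: a1 b12 a3 b14 a5 a6
  row 2: b21 a2 a3 a4 a5 b26
  row 3: b31 b32 a3 a4 b35 a6
Rows 1 and 2 agree on D; apply D→C and equate their C entries.
Rows 1 and 3 agree on D; apply D→C and equate their C entries.
Rows 2 and 3 agree on E; apply E→G and equate their G entries.
Rows 1 and 3 agree on CD; apply CD→F and equate their F entries.
No row becomes fully distinguished — the join is lossy.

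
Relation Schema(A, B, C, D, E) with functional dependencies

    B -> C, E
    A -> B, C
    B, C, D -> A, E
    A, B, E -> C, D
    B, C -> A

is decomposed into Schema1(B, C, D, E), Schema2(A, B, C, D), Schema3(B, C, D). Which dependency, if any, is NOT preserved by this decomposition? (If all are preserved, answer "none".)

none

B → C, E lies within Schema1.
A → B, C lies within Schema2.
B, C, D → A, E: restricted closure across fragments reaches A, E.
A, B, E → C, D: restricted closure across fragments reaches C, D.
B, C → A lies within Schema2.
Every dependency is enforceable on the fragments, so the decomposition is dependency-preserving.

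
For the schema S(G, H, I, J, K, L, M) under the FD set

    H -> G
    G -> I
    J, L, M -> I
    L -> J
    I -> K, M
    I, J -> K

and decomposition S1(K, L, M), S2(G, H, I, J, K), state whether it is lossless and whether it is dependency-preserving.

lossy and not dependency-preserving

Lossless test: (K)⁺ = {K}, which is a superkey of neither fragment — lossy.
Dependency preservation: the restricted closure of {J, L, M} across the fragments never reaches {I}, so J, L, M → I cannot be enforced without a join — not preserved.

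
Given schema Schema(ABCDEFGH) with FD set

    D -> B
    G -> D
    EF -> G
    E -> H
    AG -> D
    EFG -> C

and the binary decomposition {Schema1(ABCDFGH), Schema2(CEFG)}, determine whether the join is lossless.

No

Common attributes: Schema1 ∩ Schema2 = {CFG}.
Closure of {CFG}: G → D applies, adding D; D → B applies, adding B. So (CFG)⁺ = {BCDFG}.
The closure contains neither all of Schema1 = {ABCDFGH} nor all of Schema2 = {CEFG}, so the common attributes are not a superkey of either fragment. The join is lossy.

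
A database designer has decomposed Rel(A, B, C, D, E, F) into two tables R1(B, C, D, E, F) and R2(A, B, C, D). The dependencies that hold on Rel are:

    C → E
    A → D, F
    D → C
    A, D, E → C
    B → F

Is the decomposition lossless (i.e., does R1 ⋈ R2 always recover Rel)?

Yes

Common attributes: R1 ∩ R2 = {B, C, D}.
Closure of {B, C, D}: C → E applies, adding E; B → F applies, adding F. So (B, C, D)⁺ = {B, C, D, E, F}.
This closure contains every attribute of R1, so R1 ∩ R2 → R1. The join is lossless.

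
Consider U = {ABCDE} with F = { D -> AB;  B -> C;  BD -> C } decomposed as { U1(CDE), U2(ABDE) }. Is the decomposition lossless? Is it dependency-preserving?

Lossless test: (DE)⁺ = {ABCDE}, which contains all of one fragment — lossless.
Dependency preservation: the restricted closure of {B} across the fragments never reaches {C}, so B → C cannot be enforced without a join — not preserved.

lossless but not dependency-preserving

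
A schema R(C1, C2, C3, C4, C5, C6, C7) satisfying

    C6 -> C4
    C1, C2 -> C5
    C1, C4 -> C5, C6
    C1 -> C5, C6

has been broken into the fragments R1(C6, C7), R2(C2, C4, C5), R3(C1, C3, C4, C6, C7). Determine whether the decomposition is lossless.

Chase test. Columns are C1, C2, C3, C4, C5, C6, C7; row i has aⱼ where attribute j ∈ Ri, else bᵢⱼ.
Initial tableau (one row per fragment):
  row 1: b11 b12 b13 b14 b15 a6 a7
  row 2: b21 a2 b23 a4 a5 b26 b27
  row 3: a1 b32 a3 a4 b35 a6 a7
Rows 1 and 3 agree on C6; apply C6→C4 and equate their C4 entries.
No row becomes fully distinguished — the join is lossy.

No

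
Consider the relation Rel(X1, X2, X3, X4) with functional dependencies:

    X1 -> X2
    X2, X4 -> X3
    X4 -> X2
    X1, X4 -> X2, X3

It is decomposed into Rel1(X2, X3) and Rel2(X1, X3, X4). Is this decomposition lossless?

No

Common attributes: Rel1 ∩ Rel2 = {X3}.
No dependency enlarges {X3}, so (X3)⁺ = {X3}.
The closure contains neither all of Rel1 = {X2, X3} nor all of Rel2 = {X1, X3, X4}, so the common attributes are not a superkey of either fragment. The join is lossy.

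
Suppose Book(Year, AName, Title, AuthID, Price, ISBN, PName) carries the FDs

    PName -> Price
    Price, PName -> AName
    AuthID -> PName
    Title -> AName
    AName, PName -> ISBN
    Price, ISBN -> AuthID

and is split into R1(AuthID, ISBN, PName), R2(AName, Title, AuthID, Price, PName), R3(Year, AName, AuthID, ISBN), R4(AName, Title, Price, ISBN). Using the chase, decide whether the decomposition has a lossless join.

No

Chase test. Columns are Year, AName, Title, AuthID, Price, ISBN, PName; row i has aⱼ where attribute j ∈ Ri, else bᵢⱼ.
Initial tableau (one row per fragment):
  row 1: b11 b12 b13 a4 b15 a6 a7
  row 2: b21 a2 a3 a4 a5 b26 a7
  row 3: a1 a2 b33 a4 b35 a6 b37
  row 4: b41 a2 a3 b44 a5 a6 b47
Rows 1 and 2 agree on PName; apply PName→Price and equate their Price entries.
Rows 1 and 2 agree on Price, PName; apply Price, PName→AName and equate their AName entries.
Rows 1 and 3 agree on AuthID; apply AuthID→PName and equate their PName entries.
Rows 1 and 2 agree on AName, PName; apply AName, PName→ISBN and equate their ISBN entries.
Rows 1 and 4 agree on Price, ISBN; apply Price, ISBN→AuthID and equate their AuthID entries.
Rows 1 and 3 agree on PName; apply PName→Price and equate their Price entries.
Rows 1 and 4 agree on AuthID; apply AuthID→PName and equate their PName entries.
No row becomes fully distinguished — the join is lossy.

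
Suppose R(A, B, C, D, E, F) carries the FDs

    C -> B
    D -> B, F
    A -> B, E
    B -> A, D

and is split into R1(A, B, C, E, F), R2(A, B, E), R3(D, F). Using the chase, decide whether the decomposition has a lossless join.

No

Chase test. Columns are A, B, C, D, E, F; row i has aⱼ where attribute j ∈ Ri, else bᵢⱼ.
Initial tableau (one row per fragment):
  row 1: a1 a2 a3 b14 a5 a6
  row 2: a1 a2 b23 b24 a5 b26
  row 3: b31 b32 b33 a4 b35 a6
Rows 1 and 2 agree on B; apply B→A, D and equate their A, D entries.
Rows 1 and 2 agree on D; apply D→B, F and equate their B, F entries.
No row becomes fully distinguished — the join is lossy.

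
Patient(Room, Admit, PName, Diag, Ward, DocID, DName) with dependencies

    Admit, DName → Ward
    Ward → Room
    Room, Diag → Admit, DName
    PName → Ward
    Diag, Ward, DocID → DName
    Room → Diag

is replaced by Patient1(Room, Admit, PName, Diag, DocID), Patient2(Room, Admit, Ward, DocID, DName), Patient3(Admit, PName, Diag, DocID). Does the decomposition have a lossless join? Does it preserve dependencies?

Lossless test (chase): Rows 1 and 3 agree on PName; apply PName→Ward and equate their Ward entries. Rows 1 and 3 agree on Diag, Ward, DocID; apply Diag, Ward, DocID→DName and equate their DName entries. Rows 1 and 2 agree on Room; apply Room→Diag and equate their Diag entries. Rows 1 and 3 agree on Ward; apply Ward→Room and equate their Room entries. Rows 1 and 2 agree on Room, Diag; apply Room, Diag→Admit, DName and equate their Admit, DName entries. Rows 1 and 2 agree on Admit, DName; apply Admit, DName→Ward and equate their Ward entries. Row 1 is now all distinguished symbols — the join is lossless.
Dependency preservation: Room, Diag → Admit, DName; PName → Ward; Diag, Ward, DocID → DName are not contained in any single fragment, but the restricted closure of each left-hand side across the fragments still reaches the right-hand side; the remaining FDs each lie inside some fragment. All dependencies are preserved.

lossless and dependency-preserving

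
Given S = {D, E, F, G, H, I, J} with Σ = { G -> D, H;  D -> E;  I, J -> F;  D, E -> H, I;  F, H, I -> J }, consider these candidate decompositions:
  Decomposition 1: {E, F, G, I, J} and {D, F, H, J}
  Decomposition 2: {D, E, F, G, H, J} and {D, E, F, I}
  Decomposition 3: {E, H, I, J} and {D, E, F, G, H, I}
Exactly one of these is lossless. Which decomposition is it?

Decomposition 1: common = {F, J}, closure = {F, J} → lossy.
Decomposition 2: common = {D, E, F}, closure = {D, E, F, H, I, J} → lossless.
Decomposition 3: common = {E, H, I}, closure = {E, H, I} → lossy.

Decomposition 2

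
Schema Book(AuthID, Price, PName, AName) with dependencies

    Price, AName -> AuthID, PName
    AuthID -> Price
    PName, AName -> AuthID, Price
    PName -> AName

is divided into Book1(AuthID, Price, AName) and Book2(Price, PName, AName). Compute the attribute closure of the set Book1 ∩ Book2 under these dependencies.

Book1 ∩ Book2 = {Price, AName}.
Price, AName → AuthID, PName applies, adding AuthID, PName
Closure: {AuthID, Price, PName, AName}.

AuthID, Price, PName, AName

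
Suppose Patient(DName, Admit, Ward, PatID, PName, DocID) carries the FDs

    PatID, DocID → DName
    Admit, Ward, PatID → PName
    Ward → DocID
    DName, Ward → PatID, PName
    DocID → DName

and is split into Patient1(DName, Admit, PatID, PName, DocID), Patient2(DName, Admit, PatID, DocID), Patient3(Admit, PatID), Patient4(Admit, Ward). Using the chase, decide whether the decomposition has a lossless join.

Chase test. Columns are DName, Admit, Ward, PatID, PName, DocID; row i has aⱼ where attribute j ∈ Patienti, else bᵢⱼ.
Initial tableau (one row per fragment):
  row 1: a1 a2 b13 a4 a5 a6
  row 2: a1 a2 b23 a4 b25 a6
  row 3: b31 a2 b33 a4 b35 b36
  row 4: b41 a2 a3 b44 b45 b46
No row becomes fully distinguished — the join is lossy.

No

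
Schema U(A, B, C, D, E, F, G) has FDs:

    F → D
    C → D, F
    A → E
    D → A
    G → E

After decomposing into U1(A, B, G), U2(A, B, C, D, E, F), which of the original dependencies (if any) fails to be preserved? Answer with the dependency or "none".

G → E

Check G → E: no single fragment contains all of {E, G}, and the restricted closure of {G} across the fragments never reaches {E}.
F → D is preserved.
C → D, F is preserved.
A → E is preserved.
D → A is preserved.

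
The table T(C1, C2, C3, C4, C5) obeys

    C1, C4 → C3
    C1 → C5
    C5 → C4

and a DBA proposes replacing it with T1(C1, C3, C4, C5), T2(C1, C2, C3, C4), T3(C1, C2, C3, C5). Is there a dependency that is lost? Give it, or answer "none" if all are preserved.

none

C1, C4 → C3 lies within T1.
C1 → C5 lies within T1.
C5 → C4 lies within T1.
Every dependency is enforceable on the fragments, so the decomposition is dependency-preserving.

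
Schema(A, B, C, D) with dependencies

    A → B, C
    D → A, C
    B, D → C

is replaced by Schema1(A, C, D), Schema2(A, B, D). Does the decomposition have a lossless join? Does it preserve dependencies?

lossless and dependency-preserving

Lossless test: (A, D)⁺ = {A, B, C, D}, which contains all of one fragment — lossless.
Dependency preservation: A → B, C; B, D → C are not contained in any single fragment, but the restricted closure of each left-hand side across the fragments still reaches the right-hand side; the remaining FDs each lie inside some fragment. All dependencies are preserved.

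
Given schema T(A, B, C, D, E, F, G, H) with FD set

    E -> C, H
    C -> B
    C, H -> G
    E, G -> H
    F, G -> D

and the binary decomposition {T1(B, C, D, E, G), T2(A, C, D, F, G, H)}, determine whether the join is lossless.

Common attributes: T1 ∩ T2 = {C, D, G}.
Closure of {C, D, G}: C → B applies, adding B. So (C, D, G)⁺ = {B, C, D, G}.
The closure contains neither all of T1 = {B, C, D, E, G} nor all of T2 = {A, C, D, F, G, H}, so the common attributes are not a superkey of either fragment. The join is lossy.

No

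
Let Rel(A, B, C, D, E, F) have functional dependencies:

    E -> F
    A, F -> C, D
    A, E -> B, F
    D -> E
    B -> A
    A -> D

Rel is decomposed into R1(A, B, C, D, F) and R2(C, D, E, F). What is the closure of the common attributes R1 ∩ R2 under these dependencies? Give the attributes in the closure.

C, D, E, F

R1 ∩ R2 = {C, D, F}.
D → E applies, adding E
Closure: {C, D, E, F}.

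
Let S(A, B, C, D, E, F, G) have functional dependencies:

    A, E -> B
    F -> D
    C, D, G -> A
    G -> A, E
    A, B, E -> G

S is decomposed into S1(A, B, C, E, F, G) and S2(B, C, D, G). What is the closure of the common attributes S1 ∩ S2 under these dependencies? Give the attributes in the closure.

S1 ∩ S2 = {B, C, G}.
G → A, E applies, adding A, E
Closure: {A, B, C, E, G}.

A, B, C, E, G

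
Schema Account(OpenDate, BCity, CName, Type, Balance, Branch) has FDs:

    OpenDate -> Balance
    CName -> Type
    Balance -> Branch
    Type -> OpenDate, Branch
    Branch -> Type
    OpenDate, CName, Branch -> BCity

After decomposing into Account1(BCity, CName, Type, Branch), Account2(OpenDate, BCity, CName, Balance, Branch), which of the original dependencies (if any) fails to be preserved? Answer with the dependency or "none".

OpenDate → Balance lies within Account2.
CName → Type lies within Account1.
Balance → Branch lies within Account2.
Type → OpenDate, Branch: restricted closure across fragments reaches OpenDate, Branch.
Branch → Type lies within Account1.
OpenDate, CName, Branch → BCity lies within Account2.
Every dependency is enforceable on the fragments, so the decomposition is dependency-preserving.

none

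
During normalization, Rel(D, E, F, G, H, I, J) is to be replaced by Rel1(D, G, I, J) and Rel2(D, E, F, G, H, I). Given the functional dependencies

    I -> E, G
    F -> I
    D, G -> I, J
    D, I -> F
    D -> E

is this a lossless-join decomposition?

Common attributes: Rel1 ∩ Rel2 = {D, G, I}.
Closure of {D, G, I}: I → E, G applies, adding E; D, G → I, J applies, adding J; D, I → F applies, adding F. So (D, G, I)⁺ = {D, E, F, G, I, J}.
This closure contains every attribute of Rel1, so Rel1 ∩ Rel2 → Rel1. The join is lossless.

Yes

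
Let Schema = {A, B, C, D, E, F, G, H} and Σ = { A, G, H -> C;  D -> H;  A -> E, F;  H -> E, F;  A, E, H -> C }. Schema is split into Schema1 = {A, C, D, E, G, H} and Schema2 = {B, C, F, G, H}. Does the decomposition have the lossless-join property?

No

Common attributes: Schema1 ∩ Schema2 = {C, G, H}.
Closure of {C, G, H}: H → E, F applies, adding E, F. So (C, G, H)⁺ = {C, E, F, G, H}.
The closure contains neither all of Schema1 = {A, C, D, E, G, H} nor all of Schema2 = {B, C, F, G, H}, so the common attributes are not a superkey of either fragment. The join is lossy.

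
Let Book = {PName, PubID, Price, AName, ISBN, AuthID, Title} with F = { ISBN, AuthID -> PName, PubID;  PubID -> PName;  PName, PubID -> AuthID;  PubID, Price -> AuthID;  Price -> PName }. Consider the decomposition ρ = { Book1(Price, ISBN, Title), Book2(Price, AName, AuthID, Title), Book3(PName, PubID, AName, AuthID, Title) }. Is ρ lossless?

Chase test. Columns are PName, PubID, Price, AName, ISBN, AuthID, Title; row i has aⱼ where attribute j ∈ Booki, else bᵢⱼ.
Initial tableau (one row per fragment):
  row 1: b11 b12 a3 b14 a5 b16 a7
  row 2: b21 b22 a3 a4 b25 a6 a7
  row 3: a1 a2 b33 a4 b35 a6 a7
Rows 1 and 2 agree on Price; apply Price→PName and equate their PName entries.
No row becomes fully distinguished — the join is lossy.

No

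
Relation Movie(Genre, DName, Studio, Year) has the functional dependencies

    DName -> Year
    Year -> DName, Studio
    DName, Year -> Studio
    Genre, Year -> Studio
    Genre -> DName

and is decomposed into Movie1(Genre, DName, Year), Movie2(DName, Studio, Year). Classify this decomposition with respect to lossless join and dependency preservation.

Lossless test: (DName, Year)⁺ = {DName, Studio, Year}, which contains all of one fragment — lossless.
Dependency preservation: Genre, Year → Studio is not contained in any single fragment, but the restricted closure of its left-hand side across the fragments still reaches the right-hand side; the remaining FDs each lie inside some fragment. All dependencies are preserved.

lossless and dependency-preserving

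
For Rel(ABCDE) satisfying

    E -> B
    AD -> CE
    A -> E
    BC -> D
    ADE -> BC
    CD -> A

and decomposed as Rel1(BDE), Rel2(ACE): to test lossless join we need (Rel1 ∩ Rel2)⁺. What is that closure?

Rel1 ∩ Rel2 = {E}.
E → B applies, adding B
Closure: {BE}.

BE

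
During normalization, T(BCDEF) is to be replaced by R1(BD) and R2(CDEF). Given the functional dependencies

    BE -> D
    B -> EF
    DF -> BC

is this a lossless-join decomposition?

No

Common attributes: R1 ∩ R2 = {D}.
No dependency enlarges {D}, so (D)⁺ = {D}.
The closure contains neither all of R1 = {BD} nor all of R2 = {CDEF}, so the common attributes are not a superkey of either fragment. The join is lossy.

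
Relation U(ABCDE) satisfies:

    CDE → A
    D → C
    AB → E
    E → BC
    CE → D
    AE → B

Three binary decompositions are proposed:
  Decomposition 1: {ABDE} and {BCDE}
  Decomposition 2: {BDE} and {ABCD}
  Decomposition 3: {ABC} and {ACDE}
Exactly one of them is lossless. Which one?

Decomposition 1

Decomposition 1: common = {BDE}, closure = {ABCDE} → lossless.
Decomposition 2: common = {BD}, closure = {BCD} → lossy.
Decomposition 3: common = {AC}, closure = {AC} → lossy.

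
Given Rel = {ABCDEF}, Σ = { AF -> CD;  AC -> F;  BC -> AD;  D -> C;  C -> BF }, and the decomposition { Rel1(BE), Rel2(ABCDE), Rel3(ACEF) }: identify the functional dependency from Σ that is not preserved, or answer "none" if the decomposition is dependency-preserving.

none

AF → CD: restricted closure across fragments reaches CD.
AC → F lies within Rel3.
BC → AD lies within Rel2.
D → C lies within Rel2.
C → BF: restricted closure across fragments reaches BF.
Every dependency is enforceable on the fragments, so the decomposition is dependency-preserving.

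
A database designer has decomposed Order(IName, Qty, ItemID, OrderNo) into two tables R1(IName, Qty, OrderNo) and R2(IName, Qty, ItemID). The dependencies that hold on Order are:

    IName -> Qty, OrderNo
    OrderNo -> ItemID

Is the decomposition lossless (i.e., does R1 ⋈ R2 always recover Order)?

Yes

Common attributes: R1 ∩ R2 = {IName, Qty}.
Closure of {IName, Qty}: IName → Qty, OrderNo applies, adding OrderNo; OrderNo → ItemID applies, adding ItemID. So (IName, Qty)⁺ = {IName, Qty, ItemID, OrderNo}.
This closure contains every attribute of R1, so R1 ∩ R2 → R1. The join is lossless.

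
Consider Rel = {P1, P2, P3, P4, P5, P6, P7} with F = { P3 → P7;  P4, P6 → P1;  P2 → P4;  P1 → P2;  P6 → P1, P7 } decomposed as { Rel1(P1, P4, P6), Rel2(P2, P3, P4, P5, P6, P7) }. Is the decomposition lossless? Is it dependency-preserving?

lossless but not dependency-preserving

Lossless test: (P4, P6)⁺ = {P1, P2, P4, P6, P7}, which contains all of one fragment — lossless.
Dependency preservation: the restricted closure of {P1} across the fragments never reaches {P2}, so P1 → P2 cannot be enforced without a join — not preserved.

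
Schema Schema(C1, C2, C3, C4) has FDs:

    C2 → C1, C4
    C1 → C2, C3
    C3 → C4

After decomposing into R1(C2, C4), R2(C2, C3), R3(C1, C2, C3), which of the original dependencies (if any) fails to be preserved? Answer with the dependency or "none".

C3 → C4

Check C3 → C4: no single fragment contains all of {C3, C4}, and the restricted closure of {C3} across the fragments never reaches {C4}.
C2 → C1, C4 is preserved.
C1 → C2, C3 is preserved.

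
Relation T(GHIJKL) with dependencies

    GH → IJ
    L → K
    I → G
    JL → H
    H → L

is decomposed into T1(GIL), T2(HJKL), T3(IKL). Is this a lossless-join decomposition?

No

Chase test. Columns are GHIJKL; row i has aⱼ where attribute j ∈ Ti, else bᵢⱼ.
Initial tableau (one row per fragment):
  row 1: a1 b12 a3 b14 b15 a6
  row 2: b21 a2 b23 a4 a5 a6
  row 3: b31 b32 a3 b34 a5 a6
Rows 1 and 2 agree on L; apply L→K and equate their K entries.
Rows 1 and 3 agree on I; apply I→G and equate their G entries.
No row becomes fully distinguished — the join is lossy.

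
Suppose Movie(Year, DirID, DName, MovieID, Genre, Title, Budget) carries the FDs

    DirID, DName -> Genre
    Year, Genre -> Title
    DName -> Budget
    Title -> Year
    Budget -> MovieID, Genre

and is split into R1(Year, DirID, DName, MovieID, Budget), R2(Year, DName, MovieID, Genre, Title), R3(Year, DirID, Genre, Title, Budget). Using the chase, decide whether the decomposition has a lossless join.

Chase test. Columns are Year, DirID, DName, MovieID, Genre, Title, Budget; row i has aⱼ where attribute j ∈ Ri, else bᵢⱼ.
Initial tableau (one row per fragment):
  row 1: a1 a2 a3 a4 b15 b16 a7
  row 2: a1 b22 a3 a4 a5 a6 b27
  row 3: a1 a2 b33 b34 a5 a6 a7
Rows 1 and 2 agree on DName; apply DName→Budget and equate their Budget entries.
Rows 1 and 2 agree on Budget; apply Budget→MovieID, Genre and equate their MovieID, Genre entries.
Rows 1 and 3 agree on Budget; apply Budget→MovieID, Genre and equate their MovieID, Genre entries.
Rows 1 and 2 agree on Year, Genre; apply Year, Genre→Title and equate their Title entries.
Row 1 is now all distinguished symbols — the join is lossless.

Yes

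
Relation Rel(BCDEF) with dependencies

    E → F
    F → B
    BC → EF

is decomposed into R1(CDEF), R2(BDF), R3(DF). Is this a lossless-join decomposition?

Chase test. Columns are BCDEF; row i has aⱼ where attribute j ∈ Ri, else bᵢⱼ.
Initial tableau (one row per fragment):
  row 1: b11 a2 a3 a4 a5
  row 2: a1 b22 a3 b24 a5
  row 3: b31 b32 a3 b34 a5
Rows 1 and 2 agree on F; apply F→B and equate their B entries.
Rows 1 and 3 agree on F; apply F→B and equate their B entries.
Row 1 is now all distinguished symbols — the join is lossless.

Yes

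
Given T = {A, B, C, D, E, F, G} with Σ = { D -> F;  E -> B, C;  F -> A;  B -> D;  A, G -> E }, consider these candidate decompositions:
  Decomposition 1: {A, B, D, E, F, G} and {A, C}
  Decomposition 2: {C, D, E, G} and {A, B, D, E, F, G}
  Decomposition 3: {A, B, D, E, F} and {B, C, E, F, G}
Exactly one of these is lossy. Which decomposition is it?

Decomposition 1: common = {A}, closure = {A} → lossy.
Decomposition 2: common = {D, E, G}, closure = {A, B, C, D, E, F, G} → lossless.
Decomposition 3: common = {B, E, F}, closure = {A, B, C, D, E, F} → lossless.

Decomposition 1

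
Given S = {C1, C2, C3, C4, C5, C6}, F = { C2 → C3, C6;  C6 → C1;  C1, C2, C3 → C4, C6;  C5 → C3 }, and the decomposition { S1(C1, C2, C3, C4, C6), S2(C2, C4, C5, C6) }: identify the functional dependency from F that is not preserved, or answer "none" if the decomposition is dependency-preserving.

C5 → C3

Check C5 → C3: no single fragment contains all of {C3, C5}, and the restricted closure of {C5} across the fragments never reaches {C3}.
C2 → C3, C6 is preserved.
C6 → C1 is preserved.
C1, C2, C3 → C4, C6 is preserved.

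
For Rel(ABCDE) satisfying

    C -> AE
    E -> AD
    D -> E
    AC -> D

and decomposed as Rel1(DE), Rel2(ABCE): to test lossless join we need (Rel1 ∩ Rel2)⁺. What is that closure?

ADE

Rel1 ∩ Rel2 = {E}.
E → AD applies, adding AD
Closure: {ADE}.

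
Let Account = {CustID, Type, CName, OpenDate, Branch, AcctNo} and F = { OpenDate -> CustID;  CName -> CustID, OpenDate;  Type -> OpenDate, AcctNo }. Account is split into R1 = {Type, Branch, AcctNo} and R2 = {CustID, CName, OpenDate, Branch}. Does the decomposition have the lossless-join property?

No

Common attributes: R1 ∩ R2 = {Branch}.
No dependency enlarges {Branch}, so (Branch)⁺ = {Branch}.
The closure contains neither all of R1 = {Type, Branch, AcctNo} nor all of R2 = {CustID, CName, OpenDate, Branch}, so the common attributes are not a superkey of either fragment. The join is lossy.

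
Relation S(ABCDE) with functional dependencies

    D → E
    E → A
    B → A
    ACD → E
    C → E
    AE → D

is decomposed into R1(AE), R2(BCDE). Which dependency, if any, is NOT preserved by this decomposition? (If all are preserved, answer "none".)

Check B → A: no single fragment contains all of {AB}, and the restricted closure of {B} across the fragments never reaches {A}.
D → E is preserved.
E → A is preserved.
ACD → E is preserved.
C → E is preserved.
AE → D is preserved.

B → A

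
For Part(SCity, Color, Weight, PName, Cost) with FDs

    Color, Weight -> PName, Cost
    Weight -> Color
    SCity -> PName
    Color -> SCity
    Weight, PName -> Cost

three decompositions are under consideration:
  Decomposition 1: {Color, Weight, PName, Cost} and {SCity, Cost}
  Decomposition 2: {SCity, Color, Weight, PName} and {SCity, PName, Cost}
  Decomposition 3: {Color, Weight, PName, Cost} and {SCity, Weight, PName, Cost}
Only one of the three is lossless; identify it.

Decomposition 3

Decomposition 1: common = {Cost}, closure = {Cost} → lossy.
Decomposition 2: common = {SCity, PName}, closure = {SCity, PName} → lossy.
Decomposition 3: common = {Weight, PName, Cost}, closure = {SCity, Color, Weight, PName, Cost} → lossless.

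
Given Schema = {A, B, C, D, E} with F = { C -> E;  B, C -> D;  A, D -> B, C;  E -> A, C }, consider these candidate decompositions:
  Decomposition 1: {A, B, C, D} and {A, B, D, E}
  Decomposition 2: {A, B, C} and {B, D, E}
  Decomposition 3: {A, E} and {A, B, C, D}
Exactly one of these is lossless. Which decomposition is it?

Decomposition 1: common = {A, B, D}, closure = {A, B, C, D, E} → lossless.
Decomposition 2: common = {B}, closure = {B} → lossy.
Decomposition 3: common = {A}, closure = {A} → lossy.

Decomposition 1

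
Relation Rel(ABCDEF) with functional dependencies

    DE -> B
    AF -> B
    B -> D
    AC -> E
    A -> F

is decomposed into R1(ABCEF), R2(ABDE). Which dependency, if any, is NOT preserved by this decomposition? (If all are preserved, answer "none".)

none

DE → B lies within R2.
AF → B lies within R1.
B → D lies within R2.
AC → E lies within R1.
A → F lies within R1.
Every dependency is enforceable on the fragments, so the decomposition is dependency-preserving.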